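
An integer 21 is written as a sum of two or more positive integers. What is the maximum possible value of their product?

Let g[k] be the best product for length k (with at least one cut). For each first piece i, the rest contributes max(k−i, g[k−i]).
g[2] = 1×max(1,0) = 1×1 = 1
g[3] = 1×max(2,1) = 1×2 = 2
g[4] = 2×max(2,1) = 2×2 = 4
g[5] = 2×max(3,2) = 2×3 = 6
g[6] = 3×max(3,2) = 3×3 = 9
g[7] = 2×max(5,6) = 2×6 = 12
g[8] = 2×max(6,9) = 2×9 = 18
g[9] = 3×max(6,9) = 3×9 = 27
g[10] = 2×max(8,18) = 2×18 = 36
g[11] = 2×max(9,27) = 2×27 = 54
g[12] = 3×max(9,27) = 3×27 = 81
g[13] = 2×max(11,54) = 2×54 = 108
g[14] = 2×max(12,81) = 2×81 = 162
g[15] = 3×max(12,81) = 3×81 = 243
g[16] = 2×max(14,162) = 2×162 = 324
g[17] = 2×max(15,243) = 2×243 = 486
g[18] = 3×max(15,243) = 3×243 = 729
g[19] = 2×max(17,486) = 2×486 = 972
g[20] = 2×max(18,729) = 2×729 = 1458
g[21] = 3×max(18,729) = 3×729 = 2187
One optimal split: 3 + 3 + 3 + 3 + 3 + 3 + 3; product 3×3×3×3×3×3×3 = 2187.

2187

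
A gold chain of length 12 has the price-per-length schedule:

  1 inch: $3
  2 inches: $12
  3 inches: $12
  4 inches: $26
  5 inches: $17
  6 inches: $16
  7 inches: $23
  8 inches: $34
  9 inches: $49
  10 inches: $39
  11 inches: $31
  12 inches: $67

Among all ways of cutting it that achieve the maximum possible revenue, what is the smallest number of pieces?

3

Build r[k] bottom-up: r[k] = max over allowed piece i of (p[i] + r[k−i]).
r[1] = 3
r[2] = 12
r[3] = 15  (first piece 1, then r[2]=12)
r[4] = 26
r[5] = 29  (first piece 1, then r[4]=26)
r[6] = 38  (first piece 2, then r[4]=26)
r[7] = 41  (first piece 1, then r[6]=38)
r[8] = 52  (first piece 4, then r[4]=26)
r[9] = 55  (first piece 1, then r[8]=52)
r[10] = 64  (first piece 2, then r[8]=52)
r[11] = 67  (first piece 1, then r[10]=64)
r[12] = 78  (first piece 4, then r[8]=52)
Maximum revenue is $78.
Now minimize piece count subject to staying optimal: for each k, pieces[k] = 1 + min over i with p[i]+r[k−i]=r[k] of pieces[k−i].
pieces[9] = 3
pieces[10] = 3
pieces[11] = 4
pieces[12] = 3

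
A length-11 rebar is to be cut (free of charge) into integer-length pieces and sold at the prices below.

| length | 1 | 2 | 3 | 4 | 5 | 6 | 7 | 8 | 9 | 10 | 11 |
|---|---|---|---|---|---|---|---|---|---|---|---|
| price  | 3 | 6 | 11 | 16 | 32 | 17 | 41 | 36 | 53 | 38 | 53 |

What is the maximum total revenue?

67

Consider every possible first cut. R[k] is the best of p[i]+R[k−i] over all sellable i≤k.
R[1] = 3
R[2] = max(3+3, 6+0) = 6
R[3] = max(3+6, 6+3, 11+0) = 11
R[4] = max(3+11, 6+6, 11+3, 16+0) = 16
R[5] = max(3+16, 6+11, 11+6, 16+3, 32+0) = 32
R[6] = max(3+32, 6+16, 11+11, 16+6, 32+3, 17+0) = 35
R[7] = max(3+35, 6+32, 11+16, …, 17+3, 41+0) = 41
R[8] = max(3+41, 6+35, 11+32, …, 41+3, 36+0) = 44
R[9] = max(3+44, 6+41, 11+35, …, 36+3, 53+0) = 53
R[10] = max(3+53, 6+44, 11+41, …, 53+3, 38+0) = 64
R[11] = max(3+64, 6+53, 11+44, …, 38+3, 53+0) = 67
One optimal cutting: 5 + 5 + 1 → ₹32 + ₹32 + ₹3 = ₹67.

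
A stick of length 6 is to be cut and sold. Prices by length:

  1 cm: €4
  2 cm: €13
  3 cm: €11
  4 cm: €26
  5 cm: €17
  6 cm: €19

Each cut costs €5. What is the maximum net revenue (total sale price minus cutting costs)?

34

Build r[k] bottom-up: r[k] = max over allowed piece i of (p[i] + r[k−i]) − 5 per cut.
r[1] = 4
r[2] = 13
r[3] = 12  (first piece 1, then r[2]=13)
r[4] = 26
r[5] = 25  (first piece 1, then r[4]=26)
r[6] = 34  (first piece 2, then r[4]=26)
One optimal plan: pieces 4 + 2 (1 cut) → €39 − €5 = €34.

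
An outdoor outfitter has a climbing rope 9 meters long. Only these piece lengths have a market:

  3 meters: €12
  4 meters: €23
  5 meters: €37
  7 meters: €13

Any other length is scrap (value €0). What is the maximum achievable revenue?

60

Let f[k] be the best obtainable value from length k. For each k, try every first piece i and keep the best of price[i] + f[k−i].
f[1] = 0
f[2] = 0
f[3] = 12
f[4] = max(12+0, 23+0) = 23
f[5] = max(12+0, 23+0, 37+0) = 37
f[6] = max(12+12, 23+0, 37+0) = 37
f[7] = max(12+23, 23+12, 37+0, 13+0) = 37
f[8] = max(12+37, 23+23, 37+12, 13+0) = 49
f[9] = max(12+37, 23+37, 37+23, 13+0) = 60
One optimal cutting: 5 + 4 → €60.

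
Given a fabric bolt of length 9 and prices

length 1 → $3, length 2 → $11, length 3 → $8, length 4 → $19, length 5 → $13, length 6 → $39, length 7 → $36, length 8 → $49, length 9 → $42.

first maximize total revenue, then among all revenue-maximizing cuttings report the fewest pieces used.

Let r[k] be the best obtainable value from length k. For each k, try every first piece i and keep the best of price[i] + r[k−i].
r[1] = 3
r[2] = 11
r[3] = 14  (first piece 1, then r[2]=11)
r[4] = 22  (first piece 2, then r[2]=11)
r[5] = 25  (first piece 1, then r[4]=22)
r[6] = 39
r[7] = 42  (first piece 1, then r[6]=39)
r[8] = 50  (first piece 2, then r[6]=39)
r[9] = 53  (first piece 1, then r[8]=50)
Maximum revenue is $53.
Now minimize piece count subject to staying optimal: for each k, pieces[k] = 1 + min over i with p[i]+r[k−i]=r[k] of pieces[k−i].
pieces[6] = 1
pieces[7] = 2
pieces[8] = 2
pieces[9] = 3

3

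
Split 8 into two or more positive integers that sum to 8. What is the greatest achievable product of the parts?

Define f[k] = max over 1≤i<k of i · max(k−i, f[k−i]); the inner max lets the remainder stay uncut if that's better.
Small cases: f[2]=1.
f[3] = max(1·2, 2·1) = 2
f[4] = max(1·3, 2·2, 3·1) = 4
f[5] = max(1·4, 2·3, 3·2, 4·1) = 6
f[6] = max(1·6, 2·4, 3·3, 4·2, 5·1) = 9
f[7] = max(1·9, 2·6, 3·4, 4·3, 5·2, 6·1) = 12
f[8] = max(1·12, 2·9, 3·6, …, 6·2, 7·1) = 18
One optimal split: 3 + 3 + 2; product 3·3·2 = 18.

18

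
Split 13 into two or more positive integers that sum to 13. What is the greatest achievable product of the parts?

Define g[k] = max over 1≤i<k of i · max(k−i, g[k−i]); the inner max lets the remainder stay uncut if that's better.
Small cases: g[2]=1, g[3]=2, g[4]=4, g[5]=6, g[6]=9, g[7]=12.
g[8] = 2·max(6,9) = 2·9 = 18
g[9] = 3·max(6,9) = 3·9 = 27
g[10] = 2·max(8,18) = 2·18 = 36
g[11] = 2·max(9,27) = 2·27 = 54
g[12] = 3·max(9,27) = 3·27 = 81
g[13] = 2·max(11,54) = 2·54 = 108
One optimal split: 3 + 3 + 3 + 2 + 2; product 3·3·3·2·2 = 108.

108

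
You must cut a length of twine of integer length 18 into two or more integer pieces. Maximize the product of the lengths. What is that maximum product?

Fill g[k] for k=2..18: at each k try every first piece i and multiply by the better of (k−i) uncut or g[k−i].
g[2] = 1*max(1,0) = 1*1 = 1
g[3] = 1*max(2,1) = 1*2 = 2
g[4] = 2*max(2,1) = 2*2 = 4
g[5] = 2*max(3,2) = 2*3 = 6
g[6] = 3*max(3,2) = 3*3 = 9
g[7] = 2*max(5,6) = 2*6 = 12
g[8] = 2*max(6,9) = 2*9 = 18
g[9] = 3*max(6,9) = 3*9 = 27
g[10] = 2*max(8,18) = 2*18 = 36
g[11] = 2*max(9,27) = 2*27 = 54
g[12] = 3*max(9,27) = 3*27 = 81
g[13] = 2*max(11,54) = 2*54 = 108
g[14] = 2*max(12,81) = 2*81 = 162
g[15] = 3*max(12,81) = 3*81 = 243
g[16] = 2*max(14,162) = 2*162 = 324
g[17] = 2*max(15,243) = 2*243 = 486
g[18] = 3*max(15,243) = 3*243 = 729
One optimal split: 3 + 3 + 3 + 3 + 3 + 3; product 3*3*3*3*3*3 = 729.

729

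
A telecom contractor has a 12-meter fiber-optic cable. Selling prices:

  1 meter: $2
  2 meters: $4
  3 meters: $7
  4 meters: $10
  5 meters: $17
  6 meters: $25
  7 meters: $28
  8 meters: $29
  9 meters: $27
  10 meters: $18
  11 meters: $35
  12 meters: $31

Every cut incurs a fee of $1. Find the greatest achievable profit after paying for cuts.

49

Consider every possible first cut. r[k] is the best of p[i]+r[k−i] over all sellable i≤k, charging 1 whenever i<k.
r[1] = 2
r[2] = 4
r[3] = 7
r[4] = 10
r[5] = 17
r[6] = 25
r[7] = 28
r[8] = 29  (first piece 1, then r[7]=28)
r[9] = 31  (first piece 2, then r[7]=28)
r[10] = 34  (first piece 3, then r[7]=28)
r[11] = 41  (first piece 5, then r[6]=25)
r[12] = 49  (first piece 6, then r[6]=25)
One optimal plan: pieces 6 + 6 (1 cut) → $50 − $1 = $49.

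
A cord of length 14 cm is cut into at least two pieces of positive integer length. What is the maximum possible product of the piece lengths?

Define P[k] = max over 1≤i<k of i · max(k−i, P[k−i]); the inner max lets the remainder stay uncut if that's better.
P[2] = 1·max(1,0) = 1·1 = 1
P[3] = max(1·2, 2·1) = 2
P[4] = max(1·3, 2·2, 3·1) = 4
P[5] = max(1·4, 2·3, 3·2, 4·1) = 6
P[6] = max(1·6, 2·4, 3·3, 4·2, 5·1) = 9
P[7] = max(1·9, 2·6, 3·4, 4·3, 5·2, 6·1) = 12
P[8] = max(1·12, 2·9, 3·6, …, 6·2, 7·1) = 18
P[9] = max(1·18, 2·12, 3·9, …, 7·2, 8·1) = 27
P[10] = max(1·27, 2·18, 3·12, …, 8·2, 9·1) = 36
P[11] = max(1·36, 2·27, 3·18, …, 9·2, 10·1) = 54
P[12] = max(1·54, 2·36, 3·27, …, 10·2, 11·1) = 81
P[13] = max(1·81, 2·54, 3·36, …, 11·2, 12·1) = 108
P[14] = max(1·108, 2·81, 3·54, …, 12·2, 13·1) = 162
One optimal split: 3 + 3 + 3 + 3 + 2; product 3·3·3·3·2 = 162.

162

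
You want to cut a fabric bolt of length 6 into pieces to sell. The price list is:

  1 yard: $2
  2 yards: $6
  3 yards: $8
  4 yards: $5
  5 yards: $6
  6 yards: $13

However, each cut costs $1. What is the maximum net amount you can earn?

16

Consider every possible first cut. v[k] is the best of p[i]+v[k−i] over all sellable i≤k, charging 1 whenever i<k.
v[1] = 2
v[2] = max(2+2-1, 6+0) = 6
v[3] = max(2+6-1, 6+2-1, 8+0) = 8
v[4] = max(2+8-1, 6+6-1, 8+2-1, 5+0) = 11
v[5] = max(2+11-1, 6+8-1, 8+6-1, 5+2-1, 6+0) = 13
v[6] = max(2+13-1, 6+11-1, 8+8-1, 5+6-1, 6+2-1, 13+0) = 16
One optimal plan: pieces 2 + 2 + 2 (2 cuts) → $18 − $2 = $16.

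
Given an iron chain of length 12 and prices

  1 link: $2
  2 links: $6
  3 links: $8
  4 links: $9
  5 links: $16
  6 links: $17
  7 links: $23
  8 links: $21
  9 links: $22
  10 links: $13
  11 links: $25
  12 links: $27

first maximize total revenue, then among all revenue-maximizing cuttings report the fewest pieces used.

Let r[k] be the best obtainable value from length k. For each k, try every first piece i and keep the best of price[i] + r[k−i].
r[1] = 2
r[2] = max(2+2, 6+0) = 6
r[3] = max(2+6, 6+2, 8+0) = 8
r[4] = max(2+8, 6+6, 8+2, 9+0) = 12
r[5] = max(2+12, 6+8, 8+6, 9+2, 16+0) = 16
r[6] = max(2+16, 6+12, 8+8, 9+6, 16+2, 17+0) = 18
r[7] = max(2+18, 6+16, 8+12, …, 17+2, 23+0) = 23
r[8] = max(2+23, 6+18, 8+16, …, 23+2, 21+0) = 25
r[9] = max(2+25, 6+23, 8+18, …, 21+2, 22+0) = 29
r[10] = max(2+29, 6+25, 8+23, …, 22+2, 13+0) = 32
r[11] = max(2+32, 6+29, 8+25, …, 13+2, 25+0) = 35
r[12] = max(2+35, 6+32, 8+29, …, 25+2, 27+0) = 39
Maximum revenue is $39.
Now minimize piece count subject to staying optimal: for each k, pieces[k] = 1 + min over i with p[i]+r[k−i]=r[k] of pieces[k−i].
pieces[9] = 2
pieces[10] = 2
pieces[11] = 3
pieces[12] = 2

2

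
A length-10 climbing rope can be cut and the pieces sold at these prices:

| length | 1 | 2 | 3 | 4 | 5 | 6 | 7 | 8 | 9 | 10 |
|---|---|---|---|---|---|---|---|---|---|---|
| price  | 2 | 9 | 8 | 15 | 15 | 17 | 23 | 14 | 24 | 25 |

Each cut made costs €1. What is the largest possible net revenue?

Build net[k] bottom-up: net[k] = max over allowed piece i of (p[i] + net[k−i]) − 1 per cut.
net[1] = 2
net[2] = max(2+2-1, 9+0) = 9
net[3] = max(2+9-1, 9+2-1, 8+0) = 10
net[4] = max(2+10-1, 9+9-1, 8+2-1, 15+0) = 17
net[5] = max(2+17-1, 9+10-1, 8+9-1, 15+2-1, 15+0) = 18
net[6] = max(2+18-1, 9+17-1, 8+10-1, 15+9-1, 15+2-1, 17+0) = 25
net[7] = max(2+25-1, 9+18-1, 8+17-1, …, 17+2-1, 23+0) = 26
net[8] = max(2+26-1, 9+25-1, 8+18-1, …, 23+2-1, 14+0) = 33
net[9] = max(2+33-1, 9+26-1, 8+25-1, …, 14+2-1, 24+0) = 34
net[10] = max(2+34-1, 9+33-1, 8+26-1, …, 24+2-1, 25+0) = 41
One optimal plan: pieces 2 + 2 + 2 + 2 + 2 (4 cuts) → €45 − €4 = €41.

41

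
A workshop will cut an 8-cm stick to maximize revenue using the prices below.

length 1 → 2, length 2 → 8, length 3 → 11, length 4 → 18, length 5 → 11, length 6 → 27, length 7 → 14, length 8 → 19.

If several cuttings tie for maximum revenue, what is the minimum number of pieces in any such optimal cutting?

2

Consider every possible first cut. r[k] is the best of p[i]+r[k−i] over all sellable i≤k.
r[1] = 2
r[2] = max(2+2, 8+0) = 8
r[3] = max(2+8, 8+2, 11+0) = 11
r[4] = max(2+11, 8+8, 11+2, 18+0) = 18
r[5] = max(2+18, 8+11, 11+8, 18+2, 11+0) = 20
r[6] = max(2+20, 8+18, 11+11, 18+8, 11+2, 27+0) = 27
r[7] = max(2+27, 8+20, 11+18, …, 27+2, 14+0) = 29
r[8] = max(2+29, 8+27, 11+20, …, 14+2, 19+0) = 36
Maximum revenue is 36.
Now minimize piece count subject to staying optimal: for each k, pieces[k] = 1 + min over i with p[i]+r[k−i]=r[k] of pieces[k−i].
pieces[5] = 2
pieces[6] = 1
pieces[7] = 2
pieces[8] = 2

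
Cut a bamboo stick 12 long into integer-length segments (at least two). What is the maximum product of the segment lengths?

Fill f[k] for k=2..12: at each k try every first piece i and multiply by the better of (k−i) uncut or f[k−i].
Small cases: f[2]=1, f[3]=2, f[4]=4, f[5]=6, f[6]=9, f[7]=12.
f[8] = max(1*12, 2*9, 3*6, …, 6*2, 7*1) = 18
f[9] = max(1*18, 2*12, 3*9, …, 7*2, 8*1) = 27
f[10] = max(1*27, 2*18, 3*12, …, 8*2, 9*1) = 36
f[11] = max(1*36, 2*27, 3*18, …, 9*2, 10*1) = 54
f[12] = max(1*54, 2*36, 3*27, …, 10*2, 11*1) = 81
One optimal split: 3 + 3 + 3 + 3; product 3*3*3*3 = 81.

81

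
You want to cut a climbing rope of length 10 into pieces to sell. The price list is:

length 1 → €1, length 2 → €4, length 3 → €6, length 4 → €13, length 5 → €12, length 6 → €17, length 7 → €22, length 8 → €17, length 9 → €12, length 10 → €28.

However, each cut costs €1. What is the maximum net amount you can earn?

Build v[k] bottom-up: v[k] = max over allowed piece i of (p[i] + v[k−i]) − 1 per cut.
v[1] = 1
v[2] = 4
v[3] = 6
v[4] = 13
v[5] = 13  (first piece 1, then v[4]=13)
v[6] = 17
v[7] = 22
v[8] = 25  (first piece 4, then v[4]=13)
v[9] = 25  (first piece 1, then v[8]=25)
v[10] = 29  (first piece 4, then v[6]=17)
One optimal plan: pieces 6 + 4 (1 cut) → €30 − €1 = €29.

29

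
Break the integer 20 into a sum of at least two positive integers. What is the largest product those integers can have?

Let f[k] be the best product for length k (with at least one cut). For each first piece i, the rest contributes max(k−i, f[k−i]).
f[2] = 1*max(1,0) = 1*1 = 1
f[3] = max(1*2, 2*1) = 2
f[4] = max(1*3, 2*2, 3*1) = 4
f[5] = max(1*4, 2*3, 3*2, 4*1) = 6
f[6] = max(1*6, 2*4, 3*3, 4*2, 5*1) = 9
f[7] = max(1*9, 2*6, 3*4, 4*3, 5*2, 6*1) = 12
f[8] = max(1*12, 2*9, 3*6, …, 6*2, 7*1) = 18
f[9] = max(1*18, 2*12, 3*9, …, 7*2, 8*1) = 27
f[10] = max(1*27, 2*18, 3*12, …, 8*2, 9*1) = 36
f[11] = max(1*36, 2*27, 3*18, …, 9*2, 10*1) = 54
f[12] = max(1*54, 2*36, 3*27, …, 10*2, 11*1) = 81
f[13] = max(1*81, 2*54, 3*36, …, 11*2, 12*1) = 108
f[14] = max(1*108, 2*81, 3*54, …, 12*2, 13*1) = 162
f[15] = max(1*162, 2*108, 3*81, …, 13*2, 14*1) = 243
f[16] = max(1*243, 2*162, 3*108, …, 14*2, 15*1) = 324
f[17] = max(1*324, 2*243, 3*162, …, 15*2, 16*1) = 486
f[18] = max(1*486, 2*324, 3*243, …, 16*2, 17*1) = 729
f[19] = max(1*729, 2*486, 3*324, …, 17*2, 18*1) = 972
f[20] = max(1*972, 2*729, 3*486, …, 18*2, 19*1) = 1458
One optimal split: 3 + 3 + 3 + 3 + 3 + 3 + 2; product 3*3*3*3*3*3*2 = 1458.

1458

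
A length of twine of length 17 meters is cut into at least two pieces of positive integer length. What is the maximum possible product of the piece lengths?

486

Define g[k] = max over 1≤i<k of i · max(k−i, g[k−i]); the inner max lets the remainder stay uncut if that's better.
g[2] = 1*max(1,0) = 1*1 = 1
g[3] = 1*max(2,1) = 1*2 = 2
g[4] = 2*max(2,1) = 2*2 = 4
g[5] = 2*max(3,2) = 2*3 = 6
g[6] = 3*max(3,2) = 3*3 = 9
g[7] = 2*max(5,6) = 2*6 = 12
g[8] = 2*max(6,9) = 2*9 = 18
g[9] = 3*max(6,9) = 3*9 = 27
g[10] = 2*max(8,18) = 2*18 = 36
g[11] = 2*max(9,27) = 2*27 = 54
g[12] = 3*max(9,27) = 3*27 = 81
g[13] = 2*max(11,54) = 2*54 = 108
g[14] = 2*max(12,81) = 2*81 = 162
g[15] = 3*max(12,81) = 3*81 = 243
g[16] = 2*max(14,162) = 2*162 = 324
g[17] = 2*max(15,243) = 2*243 = 486
One optimal split: 3 + 3 + 3 + 3 + 3 + 2; product 3*3*3*3*3*2 = 486.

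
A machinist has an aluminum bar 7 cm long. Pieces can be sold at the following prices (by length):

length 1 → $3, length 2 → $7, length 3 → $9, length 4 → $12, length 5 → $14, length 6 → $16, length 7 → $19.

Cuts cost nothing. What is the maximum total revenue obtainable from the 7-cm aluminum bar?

Let best[k] be the best obtainable value from length k. For each k, try every first piece i and keep the best of price[i] + best[k−i].
best[1] = 3
best[2] = max(3+3, 7+0) = 7
best[3] = max(3+7, 7+3, 9+0) = 10
best[4] = max(3+10, 7+7, 9+3, 12+0) = 14
best[5] = max(3+14, 7+10, 9+7, 12+3, 14+0) = 17
best[6] = max(3+17, 7+14, 9+10, 12+7, 14+3, 16+0) = 21
best[7] = max(3+21, 7+17, 9+14, …, 16+3, 19+0) = 24
One optimal cutting: 2 + 2 + 2 + 1 → $7 + $7 + $7 + $3 = $24.

24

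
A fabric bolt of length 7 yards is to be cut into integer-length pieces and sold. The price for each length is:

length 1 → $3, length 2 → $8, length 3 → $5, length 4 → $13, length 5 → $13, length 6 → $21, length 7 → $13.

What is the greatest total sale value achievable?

27

Let v[k] be the best obtainable value from length k. For each k, try every first piece i and keep the best of price[i] + v[k−i].
v[1] = 3
v[2] = 8
v[3] = 11  (first piece 1, then v[2]=8)
v[4] = 16  (first piece 2, then v[2]=8)
v[5] = 19  (first piece 1, then v[4]=16)
v[6] = 24  (first piece 2, then v[4]=16)
v[7] = 27  (first piece 1, then v[6]=24)
One optimal cutting: 2 + 2 + 2 + 1 → $8 + $8 + $8 + $3 = $27.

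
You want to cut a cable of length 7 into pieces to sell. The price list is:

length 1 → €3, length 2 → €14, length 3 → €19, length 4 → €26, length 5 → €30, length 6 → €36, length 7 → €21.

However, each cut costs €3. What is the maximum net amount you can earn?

Build net[k] bottom-up: net[k] = max over allowed piece i of (p[i] + net[k−i]) − 3 per cut.
net[1] = 3
net[2] = max(3+3-3, 14+0) = 14
net[3] = max(3+14-3, 14+3-3, 19+0) = 19
net[4] = max(3+19-3, 14+14-3, 19+3-3, 26+0) = 26
net[5] = max(3+26-3, 14+19-3, 19+14-3, 26+3-3, 30+0) = 30
net[6] = max(3+30-3, 14+26-3, 19+19-3, 26+14-3, 30+3-3, 36+0) = 37
net[7] = max(3+37-3, 14+30-3, 19+26-3, …, 36+3-3, 21+0) = 42
One optimal plan: pieces 4 + 3 (1 cut) → €45 − €3 = €42.

42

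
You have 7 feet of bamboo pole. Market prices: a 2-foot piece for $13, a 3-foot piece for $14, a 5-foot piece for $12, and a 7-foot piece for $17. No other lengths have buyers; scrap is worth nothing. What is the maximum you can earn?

40

Let r[k] be the best obtainable value from length k. For each k, try every first piece i and keep the best of price[i] + r[k−i].
r[1] = 0
r[2] = 13
r[3] = max(13+0, 14+0) = 14
r[4] = max(13+13, 14+0) = 26
r[5] = max(13+14, 14+13, 12+0) = 27
r[6] = max(13+26, 14+14, 12+0) = 39
r[7] = max(13+27, 14+26, 12+13, 17+0) = 40
One optimal cutting: 3 + 2 + 2 → $40.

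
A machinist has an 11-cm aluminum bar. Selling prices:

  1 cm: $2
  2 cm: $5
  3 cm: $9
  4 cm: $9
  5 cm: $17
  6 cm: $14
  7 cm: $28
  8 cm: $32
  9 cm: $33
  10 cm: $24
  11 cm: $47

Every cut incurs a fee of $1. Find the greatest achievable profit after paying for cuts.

Let v[k] be the best obtainable value from length k. For each k, try every first piece i and keep the best of price[i] + v[k−i] minus the 1 cut fee when i<k.
v[1] = 2
v[2] = max(2+2-1, 5+0) = 5
v[3] = max(2+5-1, 5+2-1, 9+0) = 9
v[4] = max(2+9-1, 5+5-1, 9+2-1, 9+0) = 10
v[5] = max(2+10-1, 5+9-1, 9+5-1, 9+2-1, 17+0) = 17
v[6] = max(2+17-1, 5+10-1, 9+9-1, 9+5-1, 17+2-1, 14+0) = 18
v[7] = max(2+18-1, 5+17-1, 9+10-1, …, 14+2-1, 28+0) = 28
v[8] = max(2+28-1, 5+18-1, 9+17-1, …, 28+2-1, 32+0) = 32
v[9] = max(2+32-1, 5+28-1, 9+18-1, …, 32+2-1, 33+0) = 33
v[10] = max(2+33-1, 5+32-1, 9+28-1, …, 33+2-1, 24+0) = 36
v[11] = max(2+36-1, 5+33-1, 9+32-1, …, 24+2-1, 47+0) = 47
Best is to make no cuts and sell whole for $47.

47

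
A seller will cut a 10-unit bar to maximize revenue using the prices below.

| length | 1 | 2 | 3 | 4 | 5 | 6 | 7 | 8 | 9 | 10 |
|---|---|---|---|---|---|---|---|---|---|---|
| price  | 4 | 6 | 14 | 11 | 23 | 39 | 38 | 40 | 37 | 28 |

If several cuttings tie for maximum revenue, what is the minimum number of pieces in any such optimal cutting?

Build r[k] bottom-up: r[k] = max over allowed piece i of (p[i] + r[k−i]).
r[1] = 4
r[2] = 8  (first piece 1, then r[1]=4)
r[3] = 14
r[4] = 18  (first piece 1, then r[3]=14)
r[5] = 23
r[6] = 39
r[7] = 43  (first piece 1, then r[6]=39)
r[8] = 47  (first piece 1, then r[7]=43)
r[9] = 53  (first piece 3, then r[6]=39)
r[10] = 57  (first piece 1, then r[9]=53)
Maximum revenue is $57.
Now minimize piece count subject to staying optimal: for each k, pieces[k] = 1 + min over i with p[i]+r[k−i]=r[k] of pieces[k−i].
pieces[7] = 2
pieces[8] = 3
pieces[9] = 2
pieces[10] = 3

3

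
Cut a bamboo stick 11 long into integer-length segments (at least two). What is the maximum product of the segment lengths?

54

Define m[k] = max over 1≤i<k of i · max(k−i, m[k−i]); the inner max lets the remainder stay uncut if that's better.
m[2] = 1×max(1,0) = 1×1 = 1
m[3] = max(1×2, 2×1) = 2
m[4] = max(1×3, 2×2, 3×1) = 4
m[5] = max(1×4, 2×3, 3×2, 4×1) = 6
m[6] = max(1×6, 2×4, 3×3, 4×2, 5×1) = 9
m[7] = max(1×9, 2×6, 3×4, 4×3, 5×2, 6×1) = 12
m[8] = max(1×12, 2×9, 3×6, …, 6×2, 7×1) = 18
m[9] = max(1×18, 2×12, 3×9, …, 7×2, 8×1) = 27
m[10] = max(1×27, 2×18, 3×12, …, 8×2, 9×1) = 36
m[11] = max(1×36, 2×27, 3×18, …, 9×2, 10×1) = 54
One optimal split: 3 + 3 + 3 + 2; product 3×3×3×2 = 54.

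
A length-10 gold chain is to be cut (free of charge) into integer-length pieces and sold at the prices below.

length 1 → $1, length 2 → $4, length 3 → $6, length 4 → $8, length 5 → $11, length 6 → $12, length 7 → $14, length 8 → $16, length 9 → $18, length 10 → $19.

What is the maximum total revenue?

Let best[k] be the best obtainable value from length k. For each k, try every first piece i and keep the best of price[i] + best[k−i].
best[1] = 1
best[2] = 4
best[3] = 6
best[4] = 8  (first piece 2, then best[2]=4)
best[5] = 11
best[6] = 12  (first piece 1, then best[5]=11)
best[7] = 15  (first piece 2, then best[5]=11)
best[8] = 17  (first piece 3, then best[5]=11)
best[9] = 19  (first piece 2, then best[7]=15)
best[10] = 22  (first piece 5, then best[5]=11)
One optimal cutting: 5 + 5 → $11 + $11 = $22.

22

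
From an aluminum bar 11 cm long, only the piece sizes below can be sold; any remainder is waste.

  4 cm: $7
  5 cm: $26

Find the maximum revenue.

52

Let r[k] be the best obtainable value from length k. For each k, try every first piece i and keep the best of price[i] + r[k−i].
r[1] = 0
r[2] = 0
r[3] = 0
r[4] = 7
r[5] = max(7+0, 26+0) = 26
r[6] = max(7+0, 26+0) = 26
r[7] = max(7+0, 26+0) = 26
r[8] = max(7+7, 26+0) = 26
r[9] = max(7+26, 26+7) = 33
r[10] = max(7+26, 26+26) = 52
r[11] = max(7+26, 26+26) = 52
One optimal cutting: pieces 5 + 5 with 1 cm of scrap → $52.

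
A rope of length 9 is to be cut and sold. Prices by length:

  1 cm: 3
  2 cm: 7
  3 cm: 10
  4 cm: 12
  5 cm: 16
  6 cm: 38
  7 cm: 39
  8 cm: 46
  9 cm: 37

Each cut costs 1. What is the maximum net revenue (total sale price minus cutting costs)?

Consider every possible first cut. net[k] is the best of p[i]+net[k−i] over all sellable i≤k, charging 1 whenever i<k.
net[1] = 3
net[2] = max(3+3-1, 7+0) = 7
net[3] = max(3+7-1, 7+3-1, 10+0) = 10
net[4] = max(3+10-1, 7+7-1, 10+3-1, 12+0) = 13
net[5] = max(3+13-1, 7+10-1, 10+7-1, 12+3-1, 16+0) = 16
net[6] = max(3+16-1, 7+13-1, 10+10-1, 12+7-1, 16+3-1, 38+0) = 38
net[7] = max(3+38-1, 7+16-1, 10+13-1, …, 38+3-1, 39+0) = 40
net[8] = max(3+40-1, 7+38-1, 10+16-1, …, 39+3-1, 46+0) = 46
net[9] = max(3+46-1, 7+40-1, 10+38-1, …, 46+3-1, 37+0) = 48
One optimal plan: pieces 8 + 1 (1 cut) → 49 − 1 = 48.

48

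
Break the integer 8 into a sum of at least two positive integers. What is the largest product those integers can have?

Let prod[k] be the best product for length k (with at least one cut). For each first piece i, the rest contributes max(k−i, prod[k−i]).
prod[2] = 1*max(1,0) = 1*1 = 1
prod[3] = 1*max(2,1) = 1*2 = 2
prod[4] = 2*max(2,1) = 2*2 = 4
prod[5] = 2*max(3,2) = 2*3 = 6
prod[6] = 3*max(3,2) = 3*3 = 9
prod[7] = 2*max(5,6) = 2*6 = 12
prod[8] = 2*max(6,9) = 2*9 = 18
One optimal split: 3 + 3 + 2; product 3*3*2 = 18.

18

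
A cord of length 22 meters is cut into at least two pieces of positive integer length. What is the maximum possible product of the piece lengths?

Define m[k] = max over 1≤i<k of i · max(k−i, m[k−i]); the inner max lets the remainder stay uncut if that's better.
m[2] = 1*max(1,0) = 1*1 = 1
m[3] = 1*max(2,1) = 1*2 = 2
m[4] = 2*max(2,1) = 2*2 = 4
m[5] = 2*max(3,2) = 2*3 = 6
m[6] = 3*max(3,2) = 3*3 = 9
m[7] = 2*max(5,6) = 2*6 = 12
m[8] = 2*max(6,9) = 2*9 = 18
m[9] = 3*max(6,9) = 3*9 = 27
m[10] = 2*max(8,18) = 2*18 = 36
m[11] = 2*max(9,27) = 2*27 = 54
m[12] = 3*max(9,27) = 3*27 = 81
m[13] = 2*max(11,54) = 2*54 = 108
m[14] = 2*max(12,81) = 2*81 = 162
m[15] = 3*max(12,81) = 3*81 = 243
m[16] = 2*max(14,162) = 2*162 = 324
m[17] = 2*max(15,243) = 2*243 = 486
m[18] = 3*max(15,243) = 3*243 = 729
m[19] = 2*max(17,486) = 2*486 = 972
m[20] = 2*max(18,729) = 2*729 = 1458
m[21] = 3*max(18,729) = 3*729 = 2187
m[22] = 2*max(20,1458) = 2*1458 = 2916
One optimal split: 3 + 3 + 3 + 3 + 3 + 3 + 2 + 2; product 3*3*3*3*3*3*2*2 = 2916.

2916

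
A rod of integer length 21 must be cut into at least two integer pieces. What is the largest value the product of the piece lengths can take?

2187

Let m[k] be the best product for length k (with at least one cut). For each first piece i, the rest contributes max(k−i, m[k−i]).
m[2] = 1×max(1,0) = 1×1 = 1
m[3] = 1×max(2,1) = 1×2 = 2
m[4] = 2×max(2,1) = 2×2 = 4
m[5] = 2×max(3,2) = 2×3 = 6
m[6] = 3×max(3,2) = 3×3 = 9
m[7] = 2×max(5,6) = 2×6 = 12
m[8] = 2×max(6,9) = 2×9 = 18
m[9] = 3×max(6,9) = 3×9 = 27
m[10] = 2×max(8,18) = 2×18 = 36
m[11] = 2×max(9,27) = 2×27 = 54
m[12] = 3×max(9,27) = 3×27 = 81
m[13] = 2×max(11,54) = 2×54 = 108
m[14] = 2×max(12,81) = 2×81 = 162
m[15] = 3×max(12,81) = 3×81 = 243
m[16] = 2×max(14,162) = 2×162 = 324
m[17] = 2×max(15,243) = 2×243 = 486
m[18] = 3×max(15,243) = 3×243 = 729
m[19] = 2×max(17,486) = 2×486 = 972
m[20] = 2×max(18,729) = 2×729 = 1458
m[21] = 3×max(18,729) = 3×729 = 2187
One optimal split: 3 + 3 + 3 + 3 + 3 + 3 + 3; product 3×3×3×3×3×3×3 = 2187.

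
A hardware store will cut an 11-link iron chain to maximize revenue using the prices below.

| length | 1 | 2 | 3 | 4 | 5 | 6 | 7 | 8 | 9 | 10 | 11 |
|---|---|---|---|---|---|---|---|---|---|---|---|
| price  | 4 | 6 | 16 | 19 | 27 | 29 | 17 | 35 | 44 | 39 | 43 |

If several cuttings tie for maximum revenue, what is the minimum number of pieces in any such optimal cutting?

Consider every possible first cut. r[k] is the best of p[i]+r[k−i] over all sellable i≤k.
r[1] = 4
r[2] = max(4+4, 6+0) = 8
r[3] = max(4+8, 6+4, 16+0) = 16
r[4] = max(4+16, 6+8, 16+4, 19+0) = 20
r[5] = max(4+20, 6+16, 16+8, 19+4, 27+0) = 27
r[6] = max(4+27, 6+20, 16+16, 19+8, 27+4, 29+0) = 32
r[7] = max(4+32, 6+27, 16+20, …, 29+4, 17+0) = 36
r[8] = max(4+36, 6+32, 16+27, …, 17+4, 35+0) = 43
r[9] = max(4+43, 6+36, 16+32, …, 35+4, 44+0) = 48
r[10] = max(4+48, 6+43, 16+36, …, 44+4, 39+0) = 54
r[11] = max(4+54, 6+48, 16+43, …, 39+4, 43+0) = 59
Maximum revenue is $59.
Now minimize piece count subject to staying optimal: for each k, pieces[k] = 1 + min over i with p[i]+r[k−i]=r[k] of pieces[k−i].
pieces[8] = 2
pieces[9] = 3
pieces[10] = 2
pieces[11] = 3

3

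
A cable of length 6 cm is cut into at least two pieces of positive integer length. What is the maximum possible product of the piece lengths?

9

Fill prod[k] for k=2..6: at each k try every first piece i and multiply by the better of (k−i) uncut or prod[k−i].
prod[2] = 1×max(1,0) = 1×1 = 1
prod[3] = max(1×2, 2×1) = 2
prod[4] = max(1×3, 2×2, 3×1) = 4
prod[5] = max(1×4, 2×3, 3×2, 4×1) = 6
prod[6] = max(1×6, 2×4, 3×3, 4×2, 5×1) = 9
One optimal split: 3 + 3; product 3×3 = 9.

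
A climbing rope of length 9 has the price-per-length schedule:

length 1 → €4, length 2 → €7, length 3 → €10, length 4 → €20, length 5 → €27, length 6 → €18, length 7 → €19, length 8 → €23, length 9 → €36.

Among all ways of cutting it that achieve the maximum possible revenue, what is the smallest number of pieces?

2

Consider every possible first cut. r[k] is the best of p[i]+r[k−i] over all sellable i≤k.
r[1] = 4
r[2] = max(4+4, 7+0) = 8
r[3] = max(4+8, 7+4, 10+0) = 12
r[4] = max(4+12, 7+8, 10+4, 20+0) = 20
r[5] = max(4+20, 7+12, 10+8, 20+4, 27+0) = 27
r[6] = max(4+27, 7+20, 10+12, 20+8, 27+4, 18+0) = 31
r[7] = max(4+31, 7+27, 10+20, …, 18+4, 19+0) = 35
r[8] = max(4+35, 7+31, 10+27, …, 19+4, 23+0) = 40
r[9] = max(4+40, 7+35, 10+31, …, 23+4, 36+0) = 47
Maximum revenue is €47.
Now minimize piece count subject to staying optimal: for each k, pieces[k] = 1 + min over i with p[i]+r[k−i]=r[k] of pieces[k−i].
pieces[6] = 2
pieces[7] = 3
pieces[8] = 2
pieces[9] = 2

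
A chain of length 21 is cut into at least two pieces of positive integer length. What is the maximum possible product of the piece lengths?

Let f[k] be the best product for length k (with at least one cut). For each first piece i, the rest contributes max(k−i, f[k−i]).
Small cases: f[2]=1, f[3]=2, f[4]=4, f[5]=6, f[6]=9, f[7]=12, f[8]=18, f[9]=27, f[10]=36, f[11]=54, f[12]=81, f[13]=108, f[14]=162, f[15]=243, f[16]=324.
f[17] = 2*max(15,243) = 2*243 = 486
f[18] = 3*max(15,243) = 3*243 = 729
f[19] = 2*max(17,486) = 2*486 = 972
f[20] = 2*max(18,729) = 2*729 = 1458
f[21] = 3*max(18,729) = 3*729 = 2187
One optimal split: 3 + 3 + 3 + 3 + 3 + 3 + 3; product 3*3*3*3*3*3*3 = 2187.

2187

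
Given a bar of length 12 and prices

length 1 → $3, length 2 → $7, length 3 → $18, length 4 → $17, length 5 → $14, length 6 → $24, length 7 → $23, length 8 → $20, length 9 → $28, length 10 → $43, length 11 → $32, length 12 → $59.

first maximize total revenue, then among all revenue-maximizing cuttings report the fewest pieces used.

Let r[k] be the best obtainable value from length k. For each k, try every first piece i and keep the best of price[i] + r[k−i].
r[1] = 3
r[2] = 7
r[3] = 18
r[4] = 21  (first piece 1, then r[3]=18)
r[5] = 25  (first piece 2, then r[3]=18)
r[6] = 36  (first piece 3, then r[3]=18)
r[7] = 39  (first piece 1, then r[6]=36)
r[8] = 43  (first piece 2, then r[6]=36)
r[9] = 54  (first piece 3, then r[6]=36)
r[10] = 57  (first piece 1, then r[9]=54)
r[11] = 61  (first piece 2, then r[9]=54)
r[12] = 72  (first piece 3, then r[9]=54)
Maximum revenue is $72.
Now minimize piece count subject to staying optimal: for each k, pieces[k] = 1 + min over i with p[i]+r[k−i]=r[k] of pieces[k−i].
pieces[9] = 3
pieces[10] = 4
pieces[11] = 4
pieces[12] = 4

4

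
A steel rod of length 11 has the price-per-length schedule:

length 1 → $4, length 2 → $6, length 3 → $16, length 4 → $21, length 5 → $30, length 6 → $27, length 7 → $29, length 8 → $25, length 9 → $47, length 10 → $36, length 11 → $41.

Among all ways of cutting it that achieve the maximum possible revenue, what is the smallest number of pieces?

Let r[k] be the best obtainable value from length k. For each k, try every first piece i and keep the best of price[i] + r[k−i].
r[1] = 4
r[2] = 8  (first piece 1, then r[1]=4)
r[3] = 16
r[4] = 21
r[5] = 30
r[6] = 34  (first piece 1, then r[5]=30)
r[7] = 38  (first piece 1, then r[6]=34)
r[8] = 46  (first piece 3, then r[5]=30)
r[9] = 51  (first piece 4, then r[5]=30)
r[10] = 60  (first piece 5, then r[5]=30)
r[11] = 64  (first piece 1, then r[10]=60)
Maximum revenue is $64.
Now minimize piece count subject to staying optimal: for each k, pieces[k] = 1 + min over i with p[i]+r[k−i]=r[k] of pieces[k−i].
pieces[8] = 2
pieces[9] = 2
pieces[10] = 2
pieces[11] = 3

3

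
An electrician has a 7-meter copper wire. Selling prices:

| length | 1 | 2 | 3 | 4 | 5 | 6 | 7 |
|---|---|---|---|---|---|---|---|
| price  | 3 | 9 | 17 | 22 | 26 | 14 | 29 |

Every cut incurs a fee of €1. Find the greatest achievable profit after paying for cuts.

Consider every possible first cut. v[k] is the best of p[i]+v[k−i] over all sellable i≤k, charging 1 whenever i<k.
v[1] = 3
v[2] = max(3+3-1, 9+0) = 9
v[3] = max(3+9-1, 9+3-1, 17+0) = 17
v[4] = max(3+17-1, 9+9-1, 17+3-1, 22+0) = 22
v[5] = max(3+22-1, 9+17-1, 17+9-1, 22+3-1, 26+0) = 26
v[6] = max(3+26-1, 9+22-1, 17+17-1, 22+9-1, 26+3-1, 14+0) = 33
v[7] = max(3+33-1, 9+26-1, 17+22-1, …, 14+3-1, 29+0) = 38
One optimal plan: pieces 4 + 3 (1 cut) → €39 − €1 = €38.

38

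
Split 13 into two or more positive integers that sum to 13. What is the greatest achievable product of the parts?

108

Fill P[k] for k=2..13: at each k try every first piece i and multiply by the better of (k−i) uncut or P[k−i].
P[2] = 1×max(1,0) = 1×1 = 1
P[3] = max(1×2, 2×1) = 2
P[4] = max(1×3, 2×2, 3×1) = 4
P[5] = max(1×4, 2×3, 3×2, 4×1) = 6
P[6] = max(1×6, 2×4, 3×3, 4×2, 5×1) = 9
P[7] = max(1×9, 2×6, 3×4, 4×3, 5×2, 6×1) = 12
P[8] = max(1×12, 2×9, 3×6, …, 6×2, 7×1) = 18
P[9] = max(1×18, 2×12, 3×9, …, 7×2, 8×1) = 27
P[10] = max(1×27, 2×18, 3×12, …, 8×2, 9×1) = 36
P[11] = max(1×36, 2×27, 3×18, …, 9×2, 10×1) = 54
P[12] = max(1×54, 2×36, 3×27, …, 10×2, 11×1) = 81
P[13] = max(1×81, 2×54, 3×36, …, 11×2, 12×1) = 108
One optimal split: 3 + 3 + 3 + 2 + 2; product 3×3×3×2×2 = 108.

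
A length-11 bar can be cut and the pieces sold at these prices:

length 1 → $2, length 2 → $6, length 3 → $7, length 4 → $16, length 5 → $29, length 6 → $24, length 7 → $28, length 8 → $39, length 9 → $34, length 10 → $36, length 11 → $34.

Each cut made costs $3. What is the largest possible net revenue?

Build net[k] bottom-up: net[k] = max over allowed piece i of (p[i] + net[k−i]) − 3 per cut.
net[1] = 2
net[2] = 6
net[3] = 7
net[4] = 16
net[5] = 29
net[6] = 28  (first piece 1, then net[5]=29)
net[7] = 32  (first piece 2, then net[5]=29)
net[8] = 39
net[9] = 42  (first piece 4, then net[5]=29)
net[10] = 55  (first piece 5, then net[5]=29)
net[11] = 54  (first piece 1, then net[10]=55)
One optimal plan: pieces 5 + 5 + 1 (2 cuts) → $60 − $6 = $54.

54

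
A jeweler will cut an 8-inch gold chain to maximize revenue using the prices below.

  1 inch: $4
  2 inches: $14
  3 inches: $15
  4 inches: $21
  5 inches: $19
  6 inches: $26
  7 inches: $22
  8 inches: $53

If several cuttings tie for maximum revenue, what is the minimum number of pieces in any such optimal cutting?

4

Build r[k] bottom-up: r[k] = max over allowed piece i of (p[i] + r[k−i]).
r[1] = 4
r[2] = 14
r[3] = 18  (first piece 1, then r[2]=14)
r[4] = 28  (first piece 2, then r[2]=14)
r[5] = 32  (first piece 1, then r[4]=28)
r[6] = 42  (first piece 2, then r[4]=28)
r[7] = 46  (first piece 1, then r[6]=42)
r[8] = 56  (first piece 2, then r[6]=42)
Maximum revenue is $56.
Now minimize piece count subject to staying optimal: for each k, pieces[k] = 1 + min over i with p[i]+r[k−i]=r[k] of pieces[k−i].
pieces[5] = 3
pieces[6] = 3
pieces[7] = 4
pieces[8] = 4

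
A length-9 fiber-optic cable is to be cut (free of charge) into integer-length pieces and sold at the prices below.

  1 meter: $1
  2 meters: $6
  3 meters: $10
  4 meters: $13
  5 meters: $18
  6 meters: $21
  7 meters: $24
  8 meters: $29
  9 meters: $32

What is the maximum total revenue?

32

Let r[k] be the best obtainable value from length k. For each k, try every first piece i and keep the best of price[i] + r[k−i].
r[1] = 1
r[2] = max(1+1, 6+0) = 6
r[3] = max(1+6, 6+1, 10+0) = 10
r[4] = max(1+10, 6+6, 10+1, 13+0) = 13
r[5] = max(1+13, 6+10, 10+6, 13+1, 18+0) = 18
r[6] = max(1+18, 6+13, 10+10, 13+6, 18+1, 21+0) = 21
r[7] = max(1+21, 6+18, 10+13, …, 21+1, 24+0) = 24
r[8] = max(1+24, 6+21, 10+18, …, 24+1, 29+0) = 29
r[9] = max(1+29, 6+24, 10+21, …, 29+1, 32+0) = 32
Best is to sell the whole 9-meter piece uncut for $32.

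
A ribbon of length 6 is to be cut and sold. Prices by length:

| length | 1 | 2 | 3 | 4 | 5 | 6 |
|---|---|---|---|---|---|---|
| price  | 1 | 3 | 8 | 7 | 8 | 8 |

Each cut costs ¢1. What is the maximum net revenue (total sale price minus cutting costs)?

15

Consider every possible first cut. net[k] is the best of p[i]+net[k−i] over all sellable i≤k, charging 1 whenever i<k.
net[1] = 1
net[2] = max(1+1-1, 3+0) = 3
net[3] = max(1+3-1, 3+1-1, 8+0) = 8
net[4] = max(1+8-1, 3+3-1, 8+1-1, 7+0) = 8
net[5] = max(1+8-1, 3+8-1, 8+3-1, 7+1-1, 8+0) = 10
net[6] = max(1+10-1, 3+8-1, 8+8-1, 7+3-1, 8+1-1, 8+0) = 15
One optimal plan: pieces 3 + 3 (1 cut) → ¢16 − ¢1 = ¢15.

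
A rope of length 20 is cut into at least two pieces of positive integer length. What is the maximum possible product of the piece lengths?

Let f[k] be the best product for length k (with at least one cut). For each first piece i, the rest contributes max(k−i, f[k−i]).
f[2] = 1*max(1,0) = 1*1 = 1
f[3] = 1*max(2,1) = 1*2 = 2
f[4] = 2*max(2,1) = 2*2 = 4
f[5] = 2*max(3,2) = 2*3 = 6
f[6] = 3*max(3,2) = 3*3 = 9
f[7] = 2*max(5,6) = 2*6 = 12
f[8] = 2*max(6,9) = 2*9 = 18
f[9] = 3*max(6,9) = 3*9 = 27
f[10] = 2*max(8,18) = 2*18 = 36
f[11] = 2*max(9,27) = 2*27 = 54
f[12] = 3*max(9,27) = 3*27 = 81
f[13] = 2*max(11,54) = 2*54 = 108
f[14] = 2*max(12,81) = 2*81 = 162
f[15] = 3*max(12,81) = 3*81 = 243
f[16] = 2*max(14,162) = 2*162 = 324
f[17] = 2*max(15,243) = 2*243 = 486
f[18] = 3*max(15,243) = 3*243 = 729
f[19] = 2*max(17,486) = 2*486 = 972
f[20] = 2*max(18,729) = 2*729 = 1458
One optimal split: 3 + 3 + 3 + 3 + 3 + 3 + 2; product 3*3*3*3*3*3*2 = 1458.

1458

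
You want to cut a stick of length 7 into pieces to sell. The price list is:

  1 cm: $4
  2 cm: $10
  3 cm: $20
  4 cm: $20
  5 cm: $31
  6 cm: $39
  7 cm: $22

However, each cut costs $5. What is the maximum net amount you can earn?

Consider every possible first cut. net[k] is the best of p[i]+net[k−i] over all sellable i≤k, charging 5 whenever i<k.
net[1] = 4
net[2] = max(4+4-5, 10+0) = 10
net[3] = max(4+10-5, 10+4-5, 20+0) = 20
net[4] = max(4+20-5, 10+10-5, 20+4-5, 20+0) = 20
net[5] = max(4+20-5, 10+20-5, 20+10-5, 20+4-5, 31+0) = 31
net[6] = max(4+31-5, 10+20-5, 20+20-5, 20+10-5, 31+4-5, 39+0) = 39
net[7] = max(4+39-5, 10+31-5, 20+20-5, …, 39+4-5, 22+0) = 38
One optimal plan: pieces 6 + 1 (1 cut) → $43 − $5 = $38.

38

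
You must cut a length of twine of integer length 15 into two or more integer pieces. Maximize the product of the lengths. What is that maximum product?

243

Fill f[k] for k=2..15: at each k try every first piece i and multiply by the better of (k−i) uncut or f[k−i].
f[2] = 1·max(1,0) = 1·1 = 1
f[3] = 1·max(2,1) = 1·2 = 2
f[4] = 2·max(2,1) = 2·2 = 4
f[5] = 2·max(3,2) = 2·3 = 6
f[6] = 3·max(3,2) = 3·3 = 9
f[7] = 2·max(5,6) = 2·6 = 12
f[8] = 2·max(6,9) = 2·9 = 18
f[9] = 3·max(6,9) = 3·9 = 27
f[10] = 2·max(8,18) = 2·18 = 36
f[11] = 2·max(9,27) = 2·27 = 54
f[12] = 3·max(9,27) = 3·27 = 81
f[13] = 2·max(11,54) = 2·54 = 108
f[14] = 2·max(12,81) = 2·81 = 162
f[15] = 3·max(12,81) = 3·81 = 243
One optimal split: 3 + 3 + 3 + 3 + 3; product 3·3·3·3·3 = 243.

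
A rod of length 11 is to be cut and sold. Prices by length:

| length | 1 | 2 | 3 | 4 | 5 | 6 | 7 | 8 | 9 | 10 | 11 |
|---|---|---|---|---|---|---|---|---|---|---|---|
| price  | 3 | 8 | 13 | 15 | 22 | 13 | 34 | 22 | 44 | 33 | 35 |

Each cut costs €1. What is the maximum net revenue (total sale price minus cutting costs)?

Build v[k] bottom-up: v[k] = max over allowed piece i of (p[i] + v[k−i]) − 1 per cut.
v[1] = 3
v[2] = 8
v[3] = 13
v[4] = 15  (first piece 1, then v[3]=13)
v[5] = 22
v[6] = 25  (first piece 3, then v[3]=13)
v[7] = 34
v[8] = 36  (first piece 1, then v[7]=34)
v[9] = 44
v[10] = 46  (first piece 1, then v[9]=44)
v[11] = 51  (first piece 2, then v[9]=44)
One optimal plan: pieces 9 + 2 (1 cut) → €52 − €1 = €51.

51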